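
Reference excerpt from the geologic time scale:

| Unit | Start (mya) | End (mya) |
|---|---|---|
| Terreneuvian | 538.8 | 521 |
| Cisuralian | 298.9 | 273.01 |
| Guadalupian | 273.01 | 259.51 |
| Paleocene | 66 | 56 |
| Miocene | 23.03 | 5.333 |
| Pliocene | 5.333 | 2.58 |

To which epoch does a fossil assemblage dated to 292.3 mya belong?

292.3 Ma lies between 298.9 and 273.01 Ma, so it falls in the Cisuralian.

Cisuralian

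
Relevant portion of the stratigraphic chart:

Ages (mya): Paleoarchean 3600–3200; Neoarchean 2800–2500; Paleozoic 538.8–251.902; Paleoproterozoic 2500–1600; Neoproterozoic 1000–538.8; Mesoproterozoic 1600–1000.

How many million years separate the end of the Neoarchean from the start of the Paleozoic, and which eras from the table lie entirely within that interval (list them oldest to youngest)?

1961.2 million years; Paleoproterozoic, Mesoproterozoic, Neoproterozoic

The Neoarchean closes at 2500 Ma and the Paleozoic opens at 538.8 Ma, so the interval is 2500 − 538.8 = 1961.2 Myr.
An era fits inside if it starts at or after 2500 Ma and ends at or before 538.8 Ma; oldest first that gives Paleoproterozoic, Mesoproterozoic, Neoproterozoic.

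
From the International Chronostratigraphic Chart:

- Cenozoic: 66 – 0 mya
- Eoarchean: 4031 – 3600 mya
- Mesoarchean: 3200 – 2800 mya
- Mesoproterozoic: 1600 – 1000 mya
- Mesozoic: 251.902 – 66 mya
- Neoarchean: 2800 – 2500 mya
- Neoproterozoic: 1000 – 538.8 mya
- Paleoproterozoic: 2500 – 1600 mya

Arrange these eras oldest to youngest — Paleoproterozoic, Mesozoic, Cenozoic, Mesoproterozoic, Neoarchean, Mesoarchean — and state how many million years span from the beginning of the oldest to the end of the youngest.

Mesoarchean, Neoarchean, Paleoproterozoic, Mesoproterozoic, Mesozoic, Cenozoic; total span 3200 Myr

Start ages (Ma): Mesoarchean 3200, Neoarchean 2800, Paleoproterozoic 2500, Mesoproterozoic 1600, Mesozoic 251.902, Cenozoic 66.
Ordered oldest to youngest: Mesoarchean, Neoarchean, Paleoproterozoic, Mesoproterozoic, Mesozoic, Cenozoic.
Span = 3200 − 0 = 3200 Myr.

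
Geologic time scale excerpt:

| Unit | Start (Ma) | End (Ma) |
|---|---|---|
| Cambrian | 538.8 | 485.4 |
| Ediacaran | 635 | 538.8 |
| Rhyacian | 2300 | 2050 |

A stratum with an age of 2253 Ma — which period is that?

2253 Ma lies between 2300 and 2050 Ma, so it falls in the Rhyacian.

Rhyacian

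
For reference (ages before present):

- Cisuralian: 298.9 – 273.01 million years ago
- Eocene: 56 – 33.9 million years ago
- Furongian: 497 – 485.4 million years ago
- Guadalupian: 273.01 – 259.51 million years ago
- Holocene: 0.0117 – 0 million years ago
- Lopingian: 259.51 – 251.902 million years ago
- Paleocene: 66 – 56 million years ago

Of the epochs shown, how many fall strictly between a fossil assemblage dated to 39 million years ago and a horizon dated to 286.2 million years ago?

286.2 Ma sits inside the Cisuralian (298.9–273.01) and 39 Ma inside the Eocene (56–33.9); neither of those is wholly between the two dates.
The listed epochs lying completely between them are Guadalupian, Lopingian, Paleocene — 3 in all.

3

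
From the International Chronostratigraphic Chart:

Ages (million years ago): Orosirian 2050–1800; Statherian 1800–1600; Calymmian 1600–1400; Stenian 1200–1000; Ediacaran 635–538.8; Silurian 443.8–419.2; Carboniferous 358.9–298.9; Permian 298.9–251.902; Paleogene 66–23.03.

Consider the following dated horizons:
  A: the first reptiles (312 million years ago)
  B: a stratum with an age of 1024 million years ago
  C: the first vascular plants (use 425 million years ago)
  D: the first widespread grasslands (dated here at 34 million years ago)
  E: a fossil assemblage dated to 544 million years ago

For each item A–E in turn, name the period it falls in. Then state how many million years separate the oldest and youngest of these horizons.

A — Carboniferous; B — Stenian; C — Silurian; D — Paleogene; E — Ediacaran; span 990 million years

Match each age against the start–end ranges in the excerpt: A = 312 Ma → Carboniferous (358.9–298.9); B = 1024 Ma → Stenian (1200–1000); C = 425 Ma → Silurian (443.8–419.2); D = 34 Ma → Paleogene (66–23.03); E = 544 Ma → Ediacaran (635–538.8).
The largest age is 1024 Ma and the smallest is 34 Ma; their difference is 990 Myr.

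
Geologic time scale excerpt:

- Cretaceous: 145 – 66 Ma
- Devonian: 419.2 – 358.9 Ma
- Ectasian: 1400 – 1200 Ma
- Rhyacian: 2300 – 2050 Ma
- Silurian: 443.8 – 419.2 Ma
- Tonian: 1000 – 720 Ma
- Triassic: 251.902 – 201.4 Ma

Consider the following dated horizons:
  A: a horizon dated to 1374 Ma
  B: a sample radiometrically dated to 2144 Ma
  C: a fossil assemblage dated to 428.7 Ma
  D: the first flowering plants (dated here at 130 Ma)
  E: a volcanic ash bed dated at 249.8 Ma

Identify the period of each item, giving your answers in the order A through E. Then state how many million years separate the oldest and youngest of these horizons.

A: 1374 Ma lies in 1400–1200 Ma, so Ectasian.
B: 2144 Ma lies in 2300–2050 Ma, so Rhyacian.
C: 428.7 Ma lies in 443.8–419.2 Ma, so Silurian.
D: 130 Ma lies in 145–66 Ma, so Cretaceous.
E: 249.8 Ma lies in 251.902–201.4 Ma, so Triassic.
Oldest = 2144 Ma, youngest = 130 Ma → span 2014 Myr.

A — Ectasian; B — Rhyacian; C — Silurian; D — Cretaceous; E — Triassic; span 2014 million years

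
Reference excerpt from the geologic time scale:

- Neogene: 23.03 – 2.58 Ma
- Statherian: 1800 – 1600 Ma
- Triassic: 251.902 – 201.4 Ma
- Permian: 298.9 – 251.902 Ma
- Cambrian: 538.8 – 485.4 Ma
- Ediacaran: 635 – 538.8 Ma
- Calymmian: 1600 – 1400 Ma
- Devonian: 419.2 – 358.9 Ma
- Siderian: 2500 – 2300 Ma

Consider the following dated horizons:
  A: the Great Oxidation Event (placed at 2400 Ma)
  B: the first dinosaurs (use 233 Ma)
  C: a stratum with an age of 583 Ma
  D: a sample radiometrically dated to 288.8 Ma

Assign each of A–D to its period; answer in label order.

Match each age against the start–end ranges in the excerpt: A = 2400 Ma → Siderian (2500–2300); B = 233 Ma → Triassic (251.902–201.4); C = 583 Ma → Ediacaran (635–538.8); D = 288.8 Ma → Permian (298.9–251.902).

A — Siderian; B — Triassic; C — Ediacaran; D — Permian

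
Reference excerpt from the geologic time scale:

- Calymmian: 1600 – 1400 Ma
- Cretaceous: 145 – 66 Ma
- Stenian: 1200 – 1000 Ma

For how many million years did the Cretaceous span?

145 − 66 = 79 million years.

79 million years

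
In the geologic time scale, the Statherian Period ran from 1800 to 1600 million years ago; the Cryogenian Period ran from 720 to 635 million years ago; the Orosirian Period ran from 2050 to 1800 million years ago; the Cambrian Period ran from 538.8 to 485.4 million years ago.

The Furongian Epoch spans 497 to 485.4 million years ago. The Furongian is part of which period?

The Furongian (497–485.4 Ma) lies entirely within 538.8–485.4 Ma, the Cambrian Period.

Cambrian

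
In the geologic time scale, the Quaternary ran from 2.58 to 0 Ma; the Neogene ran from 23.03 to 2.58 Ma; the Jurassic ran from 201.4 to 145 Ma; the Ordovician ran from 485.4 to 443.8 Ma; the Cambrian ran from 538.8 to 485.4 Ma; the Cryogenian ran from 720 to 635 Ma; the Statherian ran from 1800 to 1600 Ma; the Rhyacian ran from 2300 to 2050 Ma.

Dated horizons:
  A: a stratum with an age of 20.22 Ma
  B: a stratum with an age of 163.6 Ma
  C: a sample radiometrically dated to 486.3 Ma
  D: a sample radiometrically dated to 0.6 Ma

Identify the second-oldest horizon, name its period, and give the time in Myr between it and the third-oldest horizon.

Sorted oldest-first by Ma: C (486.3), B (163.6), A (20.22), D (0.6).
The second oldest is B at 163.6 Ma, which lies in 201.4–145 Ma: the Jurassic.
The third oldest is A at 20.22 Ma; separation = |163.6 − 20.22| = 143.38 Myr.

B, in the Jurassic; 143.38 million years to A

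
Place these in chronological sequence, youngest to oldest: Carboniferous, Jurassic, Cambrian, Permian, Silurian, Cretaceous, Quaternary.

Era membership (oldest first within each) — Paleozoic: Cambrian, Silurian, Carboniferous, Permian; Mesozoic: Jurassic, Cretaceous; Cenozoic: Quaternary. Paleozoic precedes Mesozoic, which precedes Cenozoic. Concatenating the groups in that era order and then reversing gives youngest to oldest.

Quaternary, Cretaceous, Jurassic, Permian, Carboniferous, Silurian, Cambrian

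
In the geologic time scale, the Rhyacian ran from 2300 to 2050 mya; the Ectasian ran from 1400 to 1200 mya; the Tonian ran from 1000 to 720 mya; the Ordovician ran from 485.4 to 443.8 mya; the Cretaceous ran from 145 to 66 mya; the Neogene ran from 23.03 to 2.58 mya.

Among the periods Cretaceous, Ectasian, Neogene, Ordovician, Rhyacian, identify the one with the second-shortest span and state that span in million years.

Ordovician, 41.6 million years

Start − end for each: Cretaceous 145 − 66 = 79; Ectasian 1400 − 1200 = 200; Neogene 23.03 − 2.58 = 20.45; Ordovician 485.4 − 443.8 = 41.6; Rhyacian 2300 − 2050 = 250.
Ranking these from shortest: Neogene < Ordovician < Cretaceous < Ectasian < Rhyacian.
Position 2 in that ranking is Ordovician, which lasted 41.6 Myr.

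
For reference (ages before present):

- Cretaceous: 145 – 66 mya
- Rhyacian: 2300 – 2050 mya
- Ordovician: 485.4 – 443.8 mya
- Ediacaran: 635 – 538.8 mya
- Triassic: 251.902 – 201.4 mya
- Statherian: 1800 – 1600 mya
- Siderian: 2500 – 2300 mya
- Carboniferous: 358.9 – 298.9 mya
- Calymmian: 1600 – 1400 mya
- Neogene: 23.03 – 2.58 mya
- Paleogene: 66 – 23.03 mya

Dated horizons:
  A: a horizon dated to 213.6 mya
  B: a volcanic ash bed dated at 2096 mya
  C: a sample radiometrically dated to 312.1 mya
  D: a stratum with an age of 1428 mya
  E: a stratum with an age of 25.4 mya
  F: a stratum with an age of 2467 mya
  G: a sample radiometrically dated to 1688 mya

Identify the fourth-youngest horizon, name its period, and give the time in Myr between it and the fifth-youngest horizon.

Smaller Ma means younger, so youngest first: E 25.4 < A 213.6 < C 312.1 < D 1428 < G 1688 < B 2096 < F 2467.
Counting 4 along gives D (1428 Ma); the excerpt puts that inside the Calymmian, 1600–1400 Ma.
Next in line is G (1688 Ma), and 1688 − 1428 = 260 Myr.

D, in the Calymmian; 260 million years to G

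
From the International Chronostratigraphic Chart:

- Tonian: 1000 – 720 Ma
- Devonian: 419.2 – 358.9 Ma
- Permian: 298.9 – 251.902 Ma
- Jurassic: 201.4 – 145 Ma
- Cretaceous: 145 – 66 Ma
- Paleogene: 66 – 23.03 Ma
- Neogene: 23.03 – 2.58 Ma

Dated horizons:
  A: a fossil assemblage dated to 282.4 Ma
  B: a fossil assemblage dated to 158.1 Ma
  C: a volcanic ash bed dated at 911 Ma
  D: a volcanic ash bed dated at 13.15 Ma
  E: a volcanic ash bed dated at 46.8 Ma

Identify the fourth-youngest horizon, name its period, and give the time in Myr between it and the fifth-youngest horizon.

A, in the Permian; 628.6 million years to C

Sorted youngest-first by Ma: D (13.15), E (46.8), B (158.1), A (282.4), C (911).
The fourth youngest is A at 282.4 Ma, which lies in 298.9–251.902 Ma: the Permian.
The fifth youngest is C at 911 Ma; separation = |282.4 − 911| = 628.6 Myr.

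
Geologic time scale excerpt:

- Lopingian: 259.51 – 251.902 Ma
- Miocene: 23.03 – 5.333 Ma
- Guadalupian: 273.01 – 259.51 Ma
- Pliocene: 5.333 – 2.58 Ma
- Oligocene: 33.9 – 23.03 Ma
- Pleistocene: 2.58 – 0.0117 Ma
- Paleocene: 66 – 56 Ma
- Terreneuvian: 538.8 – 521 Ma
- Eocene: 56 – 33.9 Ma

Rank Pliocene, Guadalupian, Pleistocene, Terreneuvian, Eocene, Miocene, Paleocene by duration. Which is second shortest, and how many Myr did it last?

Durations: Pliocene 2.753; Guadalupian 13.5; Pleistocene 2.5683; Terreneuvian 17.8; Eocene 22.1; Miocene 17.697; Paleocene 10 Myr.
Sorted shortest-first: Pleistocene (2.5683), Pliocene (2.753), Paleocene (10), Guadalupian (13.5), Miocene (17.697), Terreneuvian (17.8), Eocene (22.1).
The second shortest is Pliocene at 2.753 Myr.

Pliocene, 2.753 million years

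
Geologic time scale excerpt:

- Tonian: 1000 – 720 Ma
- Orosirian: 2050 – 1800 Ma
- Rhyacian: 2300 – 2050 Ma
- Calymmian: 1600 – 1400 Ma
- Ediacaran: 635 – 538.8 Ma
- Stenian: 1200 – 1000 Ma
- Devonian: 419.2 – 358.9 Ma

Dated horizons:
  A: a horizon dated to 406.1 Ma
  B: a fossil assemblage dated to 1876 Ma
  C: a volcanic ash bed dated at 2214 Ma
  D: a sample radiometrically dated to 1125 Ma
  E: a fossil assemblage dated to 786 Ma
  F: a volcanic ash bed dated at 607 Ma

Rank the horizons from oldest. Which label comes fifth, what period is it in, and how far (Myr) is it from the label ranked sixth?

F, in the Ediacaran; 200.9 million years to A

Sorted oldest-first by Ma: C (2214), B (1876), D (1125), E (786), F (607), A (406.1).
The fifth oldest is F at 607 Ma, which lies in 635–538.8 Ma: the Ediacaran.
The sixth oldest is A at 406.1 Ma; separation = |607 − 406.1| = 200.9 Myr.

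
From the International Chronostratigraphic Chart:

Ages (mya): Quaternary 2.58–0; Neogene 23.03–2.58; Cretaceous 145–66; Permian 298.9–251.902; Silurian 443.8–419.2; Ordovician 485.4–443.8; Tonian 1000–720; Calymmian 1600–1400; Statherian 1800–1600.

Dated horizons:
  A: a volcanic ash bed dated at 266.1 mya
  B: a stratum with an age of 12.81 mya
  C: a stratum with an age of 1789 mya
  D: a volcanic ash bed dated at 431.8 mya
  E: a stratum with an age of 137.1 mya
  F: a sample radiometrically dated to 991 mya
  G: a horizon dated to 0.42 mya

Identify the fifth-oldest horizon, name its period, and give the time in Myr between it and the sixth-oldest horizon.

Sorted oldest-first by Ma: C (1789), F (991), D (431.8), A (266.1), E (137.1), B (12.81), G (0.42).
The fifth oldest is E at 137.1 Ma, which lies in 145–66 Ma: the Cretaceous.
The sixth oldest is B at 12.81 Ma; separation = |137.1 − 12.81| = 124.29 Myr.

E, in the Cretaceous; 124.29 million years to B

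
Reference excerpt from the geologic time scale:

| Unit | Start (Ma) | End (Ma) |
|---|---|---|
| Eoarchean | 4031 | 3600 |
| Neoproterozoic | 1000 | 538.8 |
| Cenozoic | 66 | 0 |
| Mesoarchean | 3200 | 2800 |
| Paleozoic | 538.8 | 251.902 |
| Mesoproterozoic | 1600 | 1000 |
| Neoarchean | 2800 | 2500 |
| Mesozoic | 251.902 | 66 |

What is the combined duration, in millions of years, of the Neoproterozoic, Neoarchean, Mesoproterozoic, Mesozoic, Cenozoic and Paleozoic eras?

Duration is start − end for each: (1000 − 538.8) + (2800 − 2500) + (1600 − 1000) + (251.902 − 66) + (66 − 0) + (538.8 − 251.902).
That is 461.2 + 300 + 600 + 185.902 + 66 + 286.898, which totals 1900 million years.

1900 million years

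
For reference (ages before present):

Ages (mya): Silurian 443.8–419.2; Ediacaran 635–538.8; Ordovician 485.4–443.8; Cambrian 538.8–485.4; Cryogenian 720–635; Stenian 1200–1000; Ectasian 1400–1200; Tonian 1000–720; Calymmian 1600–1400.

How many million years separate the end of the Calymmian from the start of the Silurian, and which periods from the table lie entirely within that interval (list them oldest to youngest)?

956.2 million years; Ectasian, Stenian, Tonian, Cryogenian, Ediacaran, Cambrian, Ordovician

The Calymmian closes at 1400 Ma and the Silurian opens at 443.8 Ma, so the interval is 1400 − 443.8 = 956.2 Myr.
A period fits inside if it starts at or after 1400 Ma and ends at or before 443.8 Ma; oldest first that gives Ectasian, Stenian, Tonian, Cryogenian, Ediacaran, Cambrian, Ordovician.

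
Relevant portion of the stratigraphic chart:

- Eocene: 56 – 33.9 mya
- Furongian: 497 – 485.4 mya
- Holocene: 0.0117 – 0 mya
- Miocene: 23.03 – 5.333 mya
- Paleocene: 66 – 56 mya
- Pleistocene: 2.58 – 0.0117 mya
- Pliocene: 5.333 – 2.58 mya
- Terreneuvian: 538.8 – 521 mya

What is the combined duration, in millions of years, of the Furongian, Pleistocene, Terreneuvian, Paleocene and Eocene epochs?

Duration is start − end for each: (497 − 485.4) + (2.58 − 0.0117) + (538.8 − 521) + (66 − 56) + (56 − 33.9).
That is 11.6 + 2.5683 + 17.8 + 10 + 22.1, which totals 64.0683 million years.

64.0683 million years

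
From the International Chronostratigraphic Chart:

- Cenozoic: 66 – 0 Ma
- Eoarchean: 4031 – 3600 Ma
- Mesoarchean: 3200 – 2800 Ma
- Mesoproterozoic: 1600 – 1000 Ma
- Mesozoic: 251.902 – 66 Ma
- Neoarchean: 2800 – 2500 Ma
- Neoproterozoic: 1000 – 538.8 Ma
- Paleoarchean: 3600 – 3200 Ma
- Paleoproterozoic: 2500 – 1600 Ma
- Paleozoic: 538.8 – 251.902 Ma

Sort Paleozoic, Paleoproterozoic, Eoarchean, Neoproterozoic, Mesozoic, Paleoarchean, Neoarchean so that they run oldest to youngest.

Sorting by start age (descending Ma, since larger Ma = older): Eoarchean start 4031, Paleoarchean start 3600, Neoarchean start 2800, Paleoproterozoic start 2500, Neoproterozoic start 1000, Paleozoic start 538.8, Mesozoic start 251.902.

Eoarchean → Paleoarchean → Neoarchean → Paleoproterozoic → Neoproterozoic → Paleozoic → Mesozoic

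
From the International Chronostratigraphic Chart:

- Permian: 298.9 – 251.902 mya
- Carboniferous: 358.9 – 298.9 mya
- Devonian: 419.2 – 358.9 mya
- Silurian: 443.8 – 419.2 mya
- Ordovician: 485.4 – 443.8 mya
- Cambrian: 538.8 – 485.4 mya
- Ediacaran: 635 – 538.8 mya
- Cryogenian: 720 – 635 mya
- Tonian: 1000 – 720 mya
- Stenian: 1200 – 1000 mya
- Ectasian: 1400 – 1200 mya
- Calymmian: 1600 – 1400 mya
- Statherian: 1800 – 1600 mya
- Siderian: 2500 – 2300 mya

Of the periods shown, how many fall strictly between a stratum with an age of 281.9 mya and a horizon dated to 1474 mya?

10

The older date is 1474 Ma and the younger is 281.9 Ma.
Periods with start < 1474 and end > 281.9 Ma: Ectasian (1400–1200), Stenian (1200–1000), Tonian (1000–720), Cryogenian (720–635), Ediacaran (635–538.8), Cambrian (538.8–485.4), Ordovician (485.4–443.8), Silurian (443.8–419.2), Devonian (419.2–358.9), Carboniferous (358.9–298.9).
That is 10 complete periods.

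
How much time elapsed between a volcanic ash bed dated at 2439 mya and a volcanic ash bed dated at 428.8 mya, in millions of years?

2439 − 428.8 = 2010.2 million years.

2010.2 million years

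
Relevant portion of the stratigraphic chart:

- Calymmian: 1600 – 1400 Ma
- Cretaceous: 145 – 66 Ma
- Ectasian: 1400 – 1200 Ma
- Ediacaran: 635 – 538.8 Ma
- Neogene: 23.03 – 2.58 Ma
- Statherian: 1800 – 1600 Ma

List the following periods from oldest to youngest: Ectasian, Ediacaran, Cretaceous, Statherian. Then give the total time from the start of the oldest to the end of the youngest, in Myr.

Statherian, Ectasian, Ediacaran, Cretaceous; total span 1734 Myr

From the excerpt: Ectasian 1400–1200; Ediacaran 635–538.8; Cretaceous 145–66; Statherian 1800–1600 (Ma).
Larger Ma is earlier, so the oldest is Statherian and the youngest is Cretaceous; oldest to youngest: Statherian, Ectasian, Ediacaran, Cretaceous.
Oldest start 1800 minus youngest end 66 gives 1734 Myr overall.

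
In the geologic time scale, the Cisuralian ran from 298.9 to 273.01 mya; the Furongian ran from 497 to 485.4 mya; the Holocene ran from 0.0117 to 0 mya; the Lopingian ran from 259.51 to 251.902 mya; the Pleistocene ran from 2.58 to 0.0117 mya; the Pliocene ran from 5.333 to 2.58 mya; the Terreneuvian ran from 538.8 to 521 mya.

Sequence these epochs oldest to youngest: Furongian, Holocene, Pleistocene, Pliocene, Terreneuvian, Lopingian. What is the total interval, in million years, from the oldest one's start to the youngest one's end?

From the excerpt: Furongian 497–485.4; Holocene 0.0117–0; Pleistocene 2.58–0.0117; Pliocene 5.333–2.58; Terreneuvian 538.8–521; Lopingian 259.51–251.902 (Ma).
Larger Ma is earlier, so the oldest is Terreneuvian and the youngest is Holocene; oldest to youngest: Terreneuvian, Furongian, Lopingian, Pliocene, Pleistocene, Holocene.
Oldest start 538.8 minus youngest end 0 gives 538.8 Myr overall.

Terreneuvian → Furongian → Lopingian → Pliocene → Pleistocene → Holocene; total span 538.8 Myr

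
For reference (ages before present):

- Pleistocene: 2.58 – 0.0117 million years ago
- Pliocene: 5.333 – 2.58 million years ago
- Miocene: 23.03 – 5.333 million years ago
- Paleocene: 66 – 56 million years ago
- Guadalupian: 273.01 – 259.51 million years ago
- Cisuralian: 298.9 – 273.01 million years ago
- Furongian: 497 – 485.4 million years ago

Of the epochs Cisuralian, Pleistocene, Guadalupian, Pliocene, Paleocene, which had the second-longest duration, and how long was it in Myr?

Start − end for each: Cisuralian 298.9 − 273.01 = 25.89; Pleistocene 2.58 − 0.0117 = 2.5683; Guadalupian 273.01 − 259.51 = 13.5; Pliocene 5.333 − 2.58 = 2.753; Paleocene 66 − 56 = 10.
Ranking these from longest: Cisuralian > Guadalupian > Paleocene > Pliocene > Pleistocene.
Position 2 in that ranking is Guadalupian, which lasted 13.5 Myr.

Guadalupian, 13.5 million years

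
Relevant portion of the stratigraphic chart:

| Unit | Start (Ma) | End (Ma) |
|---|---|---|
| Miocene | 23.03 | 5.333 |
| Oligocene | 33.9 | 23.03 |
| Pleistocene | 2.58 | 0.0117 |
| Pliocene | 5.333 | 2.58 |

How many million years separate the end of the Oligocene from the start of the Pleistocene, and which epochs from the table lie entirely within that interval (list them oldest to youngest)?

The Oligocene closes at 23.03 Ma and the Pleistocene opens at 2.58 Ma, so the interval is 23.03 − 2.58 = 20.45 Myr.
An epoch fits inside if it starts at or after 23.03 Ma and ends at or before 2.58 Ma; oldest first that gives Miocene, Pliocene.

20.45 million years; Miocene, Pliocene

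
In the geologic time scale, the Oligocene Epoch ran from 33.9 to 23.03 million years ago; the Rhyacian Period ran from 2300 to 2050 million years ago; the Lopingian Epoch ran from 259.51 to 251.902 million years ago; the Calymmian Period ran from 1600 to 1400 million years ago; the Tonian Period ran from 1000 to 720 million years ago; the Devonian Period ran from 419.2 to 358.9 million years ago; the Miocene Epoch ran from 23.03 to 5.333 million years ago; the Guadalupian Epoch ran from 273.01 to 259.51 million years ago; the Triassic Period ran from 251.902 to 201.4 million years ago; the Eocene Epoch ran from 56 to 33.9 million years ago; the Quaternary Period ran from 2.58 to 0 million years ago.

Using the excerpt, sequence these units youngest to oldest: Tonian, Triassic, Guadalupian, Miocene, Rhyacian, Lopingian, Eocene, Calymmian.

Read off each span (Ma): Tonian 1000–720; Triassic 251.902–201.4; Guadalupian 273.01–259.51; Miocene 23.03–5.333; Rhyacian 2300–2050; Lopingian 259.51–251.902; Eocene 56–33.9; Calymmian 1600–1400.
Larger Ma is older, so oldest→youngest is Rhyacian, Calymmian, Tonian, Guadalupian, Lopingian, Triassic, Eocene, Miocene; reverse it for youngest→oldest.

Miocene → Eocene → Triassic → Lopingian → Guadalupian → Tonian → Calymmian → Rhyacian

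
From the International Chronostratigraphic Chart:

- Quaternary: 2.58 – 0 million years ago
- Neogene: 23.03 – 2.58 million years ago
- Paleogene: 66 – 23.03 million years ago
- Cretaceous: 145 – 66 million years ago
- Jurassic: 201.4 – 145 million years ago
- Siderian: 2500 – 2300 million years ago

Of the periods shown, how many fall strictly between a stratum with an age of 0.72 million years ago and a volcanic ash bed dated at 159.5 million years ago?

3

The older date is 159.5 Ma and the younger is 0.72 Ma.
Periods with start < 159.5 and end > 0.72 Ma: Cretaceous (145–66), Paleogene (66–23.03), Neogene (23.03–2.58).
That is 3 complete periods.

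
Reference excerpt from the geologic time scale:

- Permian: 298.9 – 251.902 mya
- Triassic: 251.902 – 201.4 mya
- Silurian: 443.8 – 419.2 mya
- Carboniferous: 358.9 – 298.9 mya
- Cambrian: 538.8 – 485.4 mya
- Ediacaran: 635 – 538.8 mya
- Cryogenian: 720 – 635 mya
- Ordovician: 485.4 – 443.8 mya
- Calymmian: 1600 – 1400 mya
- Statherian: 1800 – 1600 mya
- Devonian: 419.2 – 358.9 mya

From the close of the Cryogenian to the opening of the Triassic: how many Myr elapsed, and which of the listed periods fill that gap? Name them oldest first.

End of Cryogenian = 635 Ma; start of Triassic = 251.902 Ma.
Gap = 635 − 251.902 = 383.098 Myr.
Periods wholly inside 635–251.902 Ma: Ediacaran (635–538.8), Cambrian (538.8–485.4), Ordovician (485.4–443.8), Silurian (443.8–419.2), Devonian (419.2–358.9), Carboniferous (358.9–298.9), Permian (298.9–251.902).

383.098 million years; Ediacaran, Cambrian, Ordovician, Silurian, Devonian, Carboniferous, Permian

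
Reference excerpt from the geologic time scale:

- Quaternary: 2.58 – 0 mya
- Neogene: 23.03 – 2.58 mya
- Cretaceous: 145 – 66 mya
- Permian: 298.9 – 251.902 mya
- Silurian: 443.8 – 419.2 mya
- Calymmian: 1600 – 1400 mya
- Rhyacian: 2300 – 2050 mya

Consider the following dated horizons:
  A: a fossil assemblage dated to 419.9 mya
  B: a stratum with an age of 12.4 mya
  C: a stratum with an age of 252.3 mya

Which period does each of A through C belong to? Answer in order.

Match each age against the start–end ranges in the excerpt: A = 419.9 Ma → Silurian (443.8–419.2); B = 12.4 Ma → Neogene (23.03–2.58); C = 252.3 Ma → Permian (298.9–251.902).

A — Silurian; B — Neogene; C — Permian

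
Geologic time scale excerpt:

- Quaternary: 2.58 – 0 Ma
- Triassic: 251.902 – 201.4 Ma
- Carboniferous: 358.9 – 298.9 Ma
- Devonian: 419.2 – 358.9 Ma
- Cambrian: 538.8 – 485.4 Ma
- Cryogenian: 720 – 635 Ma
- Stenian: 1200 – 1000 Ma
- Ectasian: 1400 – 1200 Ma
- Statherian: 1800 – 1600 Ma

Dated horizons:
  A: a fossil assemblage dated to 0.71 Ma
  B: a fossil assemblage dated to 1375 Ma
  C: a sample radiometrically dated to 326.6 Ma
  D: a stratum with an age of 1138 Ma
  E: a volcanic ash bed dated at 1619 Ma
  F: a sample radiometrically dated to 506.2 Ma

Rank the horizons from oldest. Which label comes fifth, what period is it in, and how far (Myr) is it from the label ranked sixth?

Sorted oldest-first by Ma: E (1619), B (1375), D (1138), F (506.2), C (326.6), A (0.71).
The fifth oldest is C at 326.6 Ma, which lies in 358.9–298.9 Ma: the Carboniferous.
The sixth oldest is A at 0.71 Ma; separation = |326.6 − 0.71| = 325.89 Myr.

C, in the Carboniferous; 325.89 million years to A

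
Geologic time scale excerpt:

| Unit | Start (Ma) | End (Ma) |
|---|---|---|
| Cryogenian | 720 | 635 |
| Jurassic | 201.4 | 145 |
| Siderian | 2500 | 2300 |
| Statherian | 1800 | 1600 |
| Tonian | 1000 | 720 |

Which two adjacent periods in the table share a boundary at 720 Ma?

Tonian and Cryogenian

The Tonian ends at 720 Ma and the Cryogenian begins at 720 Ma, so they share that boundary.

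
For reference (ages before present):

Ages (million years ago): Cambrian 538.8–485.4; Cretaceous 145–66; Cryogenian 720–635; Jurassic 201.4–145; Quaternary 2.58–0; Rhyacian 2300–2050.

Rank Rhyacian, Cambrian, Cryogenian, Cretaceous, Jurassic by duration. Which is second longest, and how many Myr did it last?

Start − end for each: Rhyacian 2300 − 2050 = 250; Cambrian 538.8 − 485.4 = 53.4; Cryogenian 720 − 635 = 85; Cretaceous 145 − 66 = 79; Jurassic 201.4 − 145 = 56.4.
Ranking these from longest: Rhyacian > Cryogenian > Cretaceous > Jurassic > Cambrian.
Position 2 in that ranking is Cryogenian, which lasted 85 Myr.

Cryogenian, 85 million years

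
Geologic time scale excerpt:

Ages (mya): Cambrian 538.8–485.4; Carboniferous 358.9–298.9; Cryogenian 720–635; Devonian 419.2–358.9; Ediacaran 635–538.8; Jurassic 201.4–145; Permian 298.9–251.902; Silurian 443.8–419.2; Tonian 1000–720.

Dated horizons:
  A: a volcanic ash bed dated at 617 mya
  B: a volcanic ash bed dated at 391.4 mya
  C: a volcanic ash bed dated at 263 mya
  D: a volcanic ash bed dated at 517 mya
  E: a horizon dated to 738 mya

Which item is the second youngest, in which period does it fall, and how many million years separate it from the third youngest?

B, in the Devonian; 125.6 million years to D

Smaller Ma means younger, so youngest first: C 263 < B 391.4 < D 517 < A 617 < E 738.
Counting 2 along gives B (391.4 Ma); the excerpt puts that inside the Devonian, 419.2–358.9 Ma.
Next in line is D (517 Ma), and 517 − 391.4 = 125.6 Myr.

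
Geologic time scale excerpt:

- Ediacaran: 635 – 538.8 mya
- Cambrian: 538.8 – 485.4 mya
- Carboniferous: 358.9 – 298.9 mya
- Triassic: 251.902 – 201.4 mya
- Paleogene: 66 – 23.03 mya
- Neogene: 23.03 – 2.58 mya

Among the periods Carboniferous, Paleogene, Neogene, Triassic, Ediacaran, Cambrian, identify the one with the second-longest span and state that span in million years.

Carboniferous, 60 million years

Start − end for each: Carboniferous 358.9 − 298.9 = 60; Paleogene 66 − 23.03 = 42.97; Neogene 23.03 − 2.58 = 20.45; Triassic 251.902 − 201.4 = 50.502; Ediacaran 635 − 538.8 = 96.2; Cambrian 538.8 − 485.4 = 53.4.
Ranking these from longest: Ediacaran > Carboniferous > Cambrian > Triassic > Paleogene > Neogene.
Position 2 in that ranking is Carboniferous, which lasted 60 Myr.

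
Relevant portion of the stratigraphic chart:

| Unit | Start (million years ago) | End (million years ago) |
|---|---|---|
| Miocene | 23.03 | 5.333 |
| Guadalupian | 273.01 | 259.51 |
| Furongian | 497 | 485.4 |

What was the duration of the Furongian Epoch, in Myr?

497 − 485.4 = 11.6 million years.

11.6 million years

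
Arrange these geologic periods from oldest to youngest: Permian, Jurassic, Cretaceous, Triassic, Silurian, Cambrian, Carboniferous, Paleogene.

Cambrian → Silurian → Carboniferous → Permian → Triassic → Jurassic → Cretaceous → Paleogene

Era membership (oldest first within each) — Paleozoic: Cambrian, Silurian, Carboniferous, Permian; Mesozoic: Triassic, Jurassic, Cretaceous; Cenozoic: Paleogene. Paleozoic precedes Mesozoic, which precedes Cenozoic. Concatenating the groups in that era order gives oldest to youngest directly.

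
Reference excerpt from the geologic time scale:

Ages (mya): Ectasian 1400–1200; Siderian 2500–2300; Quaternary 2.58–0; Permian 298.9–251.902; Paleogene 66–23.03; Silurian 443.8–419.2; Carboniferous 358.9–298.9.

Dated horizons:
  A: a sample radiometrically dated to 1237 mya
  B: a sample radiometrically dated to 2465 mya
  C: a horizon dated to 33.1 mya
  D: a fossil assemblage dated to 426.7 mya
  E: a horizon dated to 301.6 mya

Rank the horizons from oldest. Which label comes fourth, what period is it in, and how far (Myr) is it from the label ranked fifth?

E, in the Carboniferous; 268.5 million years to C

Sorted oldest-first by Ma: B (2465), A (1237), D (426.7), E (301.6), C (33.1).
The fourth oldest is E at 301.6 Ma, which lies in 358.9–298.9 Ma: the Carboniferous.
The fifth oldest is C at 33.1 Ma; separation = |301.6 − 33.1| = 268.5 Myr.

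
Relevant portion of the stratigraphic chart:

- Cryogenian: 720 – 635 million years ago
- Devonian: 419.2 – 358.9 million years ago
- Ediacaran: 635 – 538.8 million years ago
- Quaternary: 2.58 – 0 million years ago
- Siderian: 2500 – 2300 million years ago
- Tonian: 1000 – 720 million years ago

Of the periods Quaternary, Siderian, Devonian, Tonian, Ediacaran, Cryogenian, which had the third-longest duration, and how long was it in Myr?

Start − end for each: Quaternary 2.58 − 0 = 2.58; Siderian 2500 − 2300 = 200; Devonian 419.2 − 358.9 = 60.3; Tonian 1000 − 720 = 280; Ediacaran 635 − 538.8 = 96.2; Cryogenian 720 − 635 = 85.
Ranking these from longest: Tonian > Siderian > Ediacaran > Cryogenian > Devonian > Quaternary.
Position 3 in that ranking is Ediacaran, which lasted 96.2 Myr.

Ediacaran, 96.2 million years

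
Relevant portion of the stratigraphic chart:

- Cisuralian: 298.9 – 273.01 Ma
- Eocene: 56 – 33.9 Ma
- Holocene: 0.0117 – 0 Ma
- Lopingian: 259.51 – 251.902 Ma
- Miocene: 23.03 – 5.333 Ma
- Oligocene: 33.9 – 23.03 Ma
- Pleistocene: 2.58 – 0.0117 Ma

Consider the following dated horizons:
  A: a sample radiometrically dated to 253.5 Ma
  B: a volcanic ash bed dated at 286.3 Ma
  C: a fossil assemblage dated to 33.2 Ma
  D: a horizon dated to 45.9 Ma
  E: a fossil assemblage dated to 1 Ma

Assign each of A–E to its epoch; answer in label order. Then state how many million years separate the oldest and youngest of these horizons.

A: 253.5 Ma lies in 259.51–251.902 Ma, so Lopingian.
B: 286.3 Ma lies in 298.9–273.01 Ma, so Cisuralian.
C: 33.2 Ma lies in 33.9–23.03 Ma, so Oligocene.
D: 45.9 Ma lies in 56–33.9 Ma, so Eocene.
E: 1 Ma lies in 2.58–0.0117 Ma, so Pleistocene.
Oldest = 286.3 Ma, youngest = 1 Ma → span 285.3 Myr.

A — Lopingian; B — Cisuralian; C — Oligocene; D — Eocene; E — Pleistocene; span 285.3 million years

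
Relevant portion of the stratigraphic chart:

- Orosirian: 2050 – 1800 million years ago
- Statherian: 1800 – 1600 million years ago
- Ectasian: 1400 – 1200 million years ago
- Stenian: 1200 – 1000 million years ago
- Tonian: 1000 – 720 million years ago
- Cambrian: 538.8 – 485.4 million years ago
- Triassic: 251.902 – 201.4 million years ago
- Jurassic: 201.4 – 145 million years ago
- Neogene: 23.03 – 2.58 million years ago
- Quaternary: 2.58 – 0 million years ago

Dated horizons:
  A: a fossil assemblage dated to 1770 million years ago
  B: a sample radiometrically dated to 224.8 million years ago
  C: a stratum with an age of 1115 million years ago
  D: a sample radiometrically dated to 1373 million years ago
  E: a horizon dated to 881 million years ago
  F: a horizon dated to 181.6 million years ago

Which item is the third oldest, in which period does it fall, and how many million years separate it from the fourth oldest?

C, in the Stenian; 234 million years to E

Larger Ma means older, so oldest first: A 1770 > D 1373 > C 1115 > E 881 > B 224.8 > F 181.6.
Counting 3 along gives C (1115 Ma); the excerpt puts that inside the Stenian, 1200–1000 Ma.
Next in line is E (881 Ma), and 1115 − 881 = 234 Myr.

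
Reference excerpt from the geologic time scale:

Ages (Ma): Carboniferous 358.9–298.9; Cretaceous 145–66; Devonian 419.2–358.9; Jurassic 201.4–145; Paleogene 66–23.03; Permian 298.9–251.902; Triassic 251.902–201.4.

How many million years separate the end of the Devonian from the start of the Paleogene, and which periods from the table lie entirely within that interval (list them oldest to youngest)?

End of Devonian = 358.9 Ma; start of Paleogene = 66 Ma.
Gap = 358.9 − 66 = 292.9 Myr.
Periods wholly inside 358.9–66 Ma: Carboniferous (358.9–298.9), Permian (298.9–251.902), Triassic (251.902–201.4), Jurassic (201.4–145), Cretaceous (145–66).

292.9 million years; Carboniferous, Permian, Triassic, Jurassic, Cretaceous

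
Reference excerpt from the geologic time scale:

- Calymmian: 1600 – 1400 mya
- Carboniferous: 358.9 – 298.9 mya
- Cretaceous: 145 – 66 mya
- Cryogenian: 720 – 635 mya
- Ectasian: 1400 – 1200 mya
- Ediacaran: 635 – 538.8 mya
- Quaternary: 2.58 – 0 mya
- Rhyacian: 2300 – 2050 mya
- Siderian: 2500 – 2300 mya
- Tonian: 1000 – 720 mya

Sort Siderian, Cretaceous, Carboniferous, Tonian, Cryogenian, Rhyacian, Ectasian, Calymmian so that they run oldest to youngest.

Siderian → Rhyacian → Calymmian → Ectasian → Tonian → Cryogenian → Carboniferous → Cretaceous

Sorting by start age (descending Ma, since larger Ma = older): Siderian start 2500, Rhyacian start 2300, Calymmian start 1600, Ectasian start 1400, Tonian start 1000, Cryogenian start 720, Carboniferous start 358.9, Cretaceous start 145.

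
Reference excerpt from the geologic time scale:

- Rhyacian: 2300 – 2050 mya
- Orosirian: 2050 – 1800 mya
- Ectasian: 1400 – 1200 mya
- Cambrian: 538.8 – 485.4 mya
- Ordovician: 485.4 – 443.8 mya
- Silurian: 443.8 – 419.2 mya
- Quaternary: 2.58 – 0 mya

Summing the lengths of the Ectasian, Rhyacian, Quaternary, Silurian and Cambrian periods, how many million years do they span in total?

530.58 million years

Duration is start − end for each: (1400 − 1200) + (2300 − 2050) + (2.58 − 0) + (443.8 − 419.2) + (538.8 − 485.4).
That is 200 + 250 + 2.58 + 24.6 + 53.4, which totals 530.58 million years.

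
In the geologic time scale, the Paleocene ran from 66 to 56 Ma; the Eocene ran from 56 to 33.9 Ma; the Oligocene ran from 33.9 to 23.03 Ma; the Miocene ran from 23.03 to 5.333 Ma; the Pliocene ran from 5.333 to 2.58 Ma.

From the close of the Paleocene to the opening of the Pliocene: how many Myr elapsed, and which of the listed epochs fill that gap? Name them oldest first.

50.667 million years; Eocene, Oligocene, Miocene

The Paleocene closes at 56 Ma and the Pliocene opens at 5.333 Ma, so the interval is 56 − 5.333 = 50.667 Myr.
An epoch fits inside if it starts at or after 56 Ma and ends at or before 5.333 Ma; oldest first that gives Eocene, Oligocene, Miocene.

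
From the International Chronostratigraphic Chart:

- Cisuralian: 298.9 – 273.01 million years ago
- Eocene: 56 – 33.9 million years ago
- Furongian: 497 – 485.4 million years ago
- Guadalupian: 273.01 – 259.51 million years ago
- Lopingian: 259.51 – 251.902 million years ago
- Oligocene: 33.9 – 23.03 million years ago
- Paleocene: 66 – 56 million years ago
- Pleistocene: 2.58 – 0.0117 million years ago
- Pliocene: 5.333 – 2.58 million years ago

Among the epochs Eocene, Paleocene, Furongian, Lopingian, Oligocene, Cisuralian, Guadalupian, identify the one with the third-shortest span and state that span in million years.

Durations: Eocene 22.1; Paleocene 10; Furongian 11.6; Lopingian 7.608; Oligocene 10.87; Cisuralian 25.89; Guadalupian 13.5 Myr.
Sorted shortest-first: Lopingian (7.608), Paleocene (10), Oligocene (10.87), Furongian (11.6), Guadalupian (13.5), Eocene (22.1), Cisuralian (25.89).
The third shortest is Oligocene at 10.87 Myr.

Oligocene, 10.87 million years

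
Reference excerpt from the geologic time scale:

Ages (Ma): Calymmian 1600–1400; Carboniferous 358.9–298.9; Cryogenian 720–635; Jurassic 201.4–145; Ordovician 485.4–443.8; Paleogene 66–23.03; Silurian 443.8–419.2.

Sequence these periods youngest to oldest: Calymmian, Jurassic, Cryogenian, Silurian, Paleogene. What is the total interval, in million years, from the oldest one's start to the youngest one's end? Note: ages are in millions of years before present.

Paleogene → Jurassic → Silurian → Cryogenian → Calymmian; total span 1576.97 Myr

Start ages (Ma): Calymmian 1600, Cryogenian 720, Silurian 443.8, Jurassic 201.4, Paleogene 66.
Ordered youngest to oldest: Paleogene, Jurassic, Silurian, Cryogenian, Calymmian.
Span = 1600 − 23.03 = 1576.97 Myr.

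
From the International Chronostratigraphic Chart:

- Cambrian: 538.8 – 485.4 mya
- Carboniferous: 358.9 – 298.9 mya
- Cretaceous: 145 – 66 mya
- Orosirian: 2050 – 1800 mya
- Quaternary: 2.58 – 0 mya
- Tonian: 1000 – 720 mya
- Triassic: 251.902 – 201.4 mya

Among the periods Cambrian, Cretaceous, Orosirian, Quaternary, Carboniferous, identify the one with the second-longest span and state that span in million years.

Cretaceous, 79 million years

Durations: Cambrian 53.4; Cretaceous 79; Orosirian 250; Quaternary 2.58; Carboniferous 60 Myr.
Sorted longest-first: Orosirian (250), Cretaceous (79), Carboniferous (60), Cambrian (53.4), Quaternary (2.58).
The second longest is Cretaceous at 79 Myr.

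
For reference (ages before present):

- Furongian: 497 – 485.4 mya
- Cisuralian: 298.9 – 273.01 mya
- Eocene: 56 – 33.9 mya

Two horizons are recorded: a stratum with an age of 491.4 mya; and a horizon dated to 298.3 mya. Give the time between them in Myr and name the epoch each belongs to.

Elapsed time: 491.4 − 298.3 = 193.1 Myr.
491.4 Ma lies within 497–485.4 Ma: Furongian.
298.3 Ma lies within 298.9–273.01 Ma: Cisuralian.

193.1 million years apart; the first in the Furongian, the second in the Cisuralian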